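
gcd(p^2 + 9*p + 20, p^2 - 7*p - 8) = 1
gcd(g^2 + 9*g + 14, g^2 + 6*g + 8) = g + 2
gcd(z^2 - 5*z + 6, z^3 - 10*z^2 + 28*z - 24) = z - 2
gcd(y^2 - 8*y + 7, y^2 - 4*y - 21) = y - 7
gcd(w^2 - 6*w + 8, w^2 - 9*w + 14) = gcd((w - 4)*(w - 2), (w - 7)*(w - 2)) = w - 2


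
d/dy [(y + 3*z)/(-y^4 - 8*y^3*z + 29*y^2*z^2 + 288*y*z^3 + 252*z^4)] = (-y^4 - 8*y^3*z + 29*y^2*z^2 + 288*y*z^3 + 252*z^4 + 2*(y + 3*z)*(2*y^3 + 12*y^2*z - 29*y*z^2 - 144*z^3))/(-y^4 - 8*y^3*z + 29*y^2*z^2 + 288*y*z^3 + 252*z^4)^2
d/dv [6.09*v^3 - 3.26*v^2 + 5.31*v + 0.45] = 18.27*v^2 - 6.52*v + 5.31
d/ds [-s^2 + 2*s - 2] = 2 - 2*s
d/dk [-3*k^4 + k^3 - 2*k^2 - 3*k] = -12*k^3 + 3*k^2 - 4*k - 3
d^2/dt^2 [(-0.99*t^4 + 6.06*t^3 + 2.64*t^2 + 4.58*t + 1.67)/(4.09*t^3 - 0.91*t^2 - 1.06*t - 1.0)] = (123.210066*t^6 + 587.299008*t^5 + 586.971264*t^4 + 79.720236*t^3 + 201.890454*t^2 + 62.000292*t - 3.716176)/(68.417929*t^9 - 45.667713*t^8 - 43.034571*t^7 - 27.266587*t^6 + 33.484614*t^5 + 20.460672*t^4 + 5.291384*t^3 - 6.1008*t^2 - 3.18*t - 1.0)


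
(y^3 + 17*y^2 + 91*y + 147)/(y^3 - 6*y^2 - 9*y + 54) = (y^2 + 14*y + 49)/(y^2 - 9*y + 18)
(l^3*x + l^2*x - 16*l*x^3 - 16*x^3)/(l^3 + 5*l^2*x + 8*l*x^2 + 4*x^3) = x*(l^3 + l^2 - 16*l*x^2 - 16*x^2)/(l^3 + 5*l^2*x + 8*l*x^2 + 4*x^3)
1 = 1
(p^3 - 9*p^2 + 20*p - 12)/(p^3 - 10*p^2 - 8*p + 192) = (p^2 - 3*p + 2)/(p^2 - 4*p - 32)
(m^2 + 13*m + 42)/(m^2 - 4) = (m^2 + 13*m + 42)/(m^2 - 4)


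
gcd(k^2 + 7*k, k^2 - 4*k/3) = k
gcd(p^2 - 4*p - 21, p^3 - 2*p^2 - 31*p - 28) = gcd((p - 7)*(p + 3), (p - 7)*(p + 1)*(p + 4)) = p - 7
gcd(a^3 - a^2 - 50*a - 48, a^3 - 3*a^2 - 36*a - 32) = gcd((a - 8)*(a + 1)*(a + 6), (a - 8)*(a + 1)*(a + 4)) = a^2 - 7*a - 8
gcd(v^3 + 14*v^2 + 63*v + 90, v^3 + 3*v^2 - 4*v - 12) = v + 3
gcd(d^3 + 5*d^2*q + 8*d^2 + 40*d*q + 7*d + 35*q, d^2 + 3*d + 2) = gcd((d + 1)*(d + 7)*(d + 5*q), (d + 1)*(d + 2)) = d + 1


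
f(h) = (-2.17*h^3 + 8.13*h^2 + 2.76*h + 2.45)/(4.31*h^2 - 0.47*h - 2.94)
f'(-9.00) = -0.50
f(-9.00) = 6.33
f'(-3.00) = -0.42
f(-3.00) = 3.38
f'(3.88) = -0.62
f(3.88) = 0.15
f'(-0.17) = 0.65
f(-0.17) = -0.81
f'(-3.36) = -0.45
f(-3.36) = 3.54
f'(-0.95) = 26.79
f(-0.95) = 6.46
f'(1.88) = -1.75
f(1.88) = 1.92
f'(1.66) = -2.61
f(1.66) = 2.39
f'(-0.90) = 52.92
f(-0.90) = 8.35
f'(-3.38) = -0.45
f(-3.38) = 3.55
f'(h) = (0.47 - 8.62*h)*(-2.17*h^3 + 8.13*h^2 + 2.76*h + 2.45)/(4.31*h^2 - 0.47*h - 2.94)^2 + (-6.51*h^2 + 16.26*h + 2.76)/(4.31*h^2 - 0.47*h - 2.94)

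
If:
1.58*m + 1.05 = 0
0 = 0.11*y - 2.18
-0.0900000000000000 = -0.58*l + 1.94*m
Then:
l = -2.07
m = -0.66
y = 19.82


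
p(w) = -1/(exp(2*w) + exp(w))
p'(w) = -(-2*exp(2*w) - exp(w))/(exp(2*w) + exp(w))^2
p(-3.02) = -19.54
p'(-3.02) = 20.45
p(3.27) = -0.00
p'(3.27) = 0.00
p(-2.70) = -13.94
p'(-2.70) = 14.82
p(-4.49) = -88.13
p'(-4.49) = 89.11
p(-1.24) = -2.68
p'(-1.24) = 3.28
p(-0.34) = -0.82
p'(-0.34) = 1.16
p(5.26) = -0.00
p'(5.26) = 0.00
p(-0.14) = -0.62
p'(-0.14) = 0.90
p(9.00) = 0.00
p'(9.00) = 0.00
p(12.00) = 0.00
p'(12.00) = 0.00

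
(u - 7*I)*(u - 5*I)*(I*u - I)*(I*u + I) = -u^4 + 12*I*u^3 + 36*u^2 - 12*I*u - 35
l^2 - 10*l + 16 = (l - 8)*(l - 2)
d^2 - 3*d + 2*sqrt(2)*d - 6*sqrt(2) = (d - 3)*(d + 2*sqrt(2))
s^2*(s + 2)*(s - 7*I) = s^4 + 2*s^3 - 7*I*s^3 - 14*I*s^2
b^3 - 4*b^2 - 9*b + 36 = (b - 4)*(b - 3)*(b + 3)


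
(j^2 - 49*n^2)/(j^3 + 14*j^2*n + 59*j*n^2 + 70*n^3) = (j - 7*n)/(j^2 + 7*j*n + 10*n^2)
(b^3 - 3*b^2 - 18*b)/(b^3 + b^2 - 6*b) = (b - 6)/(b - 2)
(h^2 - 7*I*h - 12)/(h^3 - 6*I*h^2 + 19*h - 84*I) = (h - 4*I)/(h^2 - 3*I*h + 28)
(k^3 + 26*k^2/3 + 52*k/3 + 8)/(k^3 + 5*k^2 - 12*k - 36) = (k + 2/3)/(k - 3)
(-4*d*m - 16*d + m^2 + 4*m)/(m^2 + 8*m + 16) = (-4*d + m)/(m + 4)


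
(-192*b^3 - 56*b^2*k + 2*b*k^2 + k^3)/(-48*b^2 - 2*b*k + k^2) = 4*b + k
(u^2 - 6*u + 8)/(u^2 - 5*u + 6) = (u - 4)/(u - 3)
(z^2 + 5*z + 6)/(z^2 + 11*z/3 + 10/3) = 3*(z + 3)/(3*z + 5)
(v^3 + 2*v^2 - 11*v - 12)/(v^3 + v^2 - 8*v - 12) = (v^2 + 5*v + 4)/(v^2 + 4*v + 4)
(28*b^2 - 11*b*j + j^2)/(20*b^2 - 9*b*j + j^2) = (7*b - j)/(5*b - j)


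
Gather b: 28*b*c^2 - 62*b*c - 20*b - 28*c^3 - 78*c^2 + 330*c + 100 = b*(28*c^2 - 62*c - 20) - 28*c^3 - 78*c^2 + 330*c + 100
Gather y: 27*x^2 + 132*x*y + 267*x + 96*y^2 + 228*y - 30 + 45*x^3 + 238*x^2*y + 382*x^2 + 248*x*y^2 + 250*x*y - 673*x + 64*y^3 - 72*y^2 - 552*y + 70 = 45*x^3 + 409*x^2 - 406*x + 64*y^3 + y^2*(248*x + 24) + y*(238*x^2 + 382*x - 324) + 40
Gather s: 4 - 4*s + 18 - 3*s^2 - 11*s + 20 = -3*s^2 - 15*s + 42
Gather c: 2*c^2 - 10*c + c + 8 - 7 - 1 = 2*c^2 - 9*c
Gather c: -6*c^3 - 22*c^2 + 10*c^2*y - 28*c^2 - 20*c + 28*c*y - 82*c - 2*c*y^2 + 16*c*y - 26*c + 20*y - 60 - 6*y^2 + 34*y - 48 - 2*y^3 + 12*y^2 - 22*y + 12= -6*c^3 + c^2*(10*y - 50) + c*(-2*y^2 + 44*y - 128) - 2*y^3 + 6*y^2 + 32*y - 96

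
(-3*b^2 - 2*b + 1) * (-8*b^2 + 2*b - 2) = 24*b^4 + 10*b^3 - 6*b^2 + 6*b - 2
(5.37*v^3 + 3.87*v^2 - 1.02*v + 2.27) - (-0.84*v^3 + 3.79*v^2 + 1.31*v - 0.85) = 6.21*v^3 + 0.0800000000000001*v^2 - 2.33*v + 3.12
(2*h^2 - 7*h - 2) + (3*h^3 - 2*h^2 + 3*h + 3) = 3*h^3 - 4*h + 1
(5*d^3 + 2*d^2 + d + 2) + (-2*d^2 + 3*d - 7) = 5*d^3 + 4*d - 5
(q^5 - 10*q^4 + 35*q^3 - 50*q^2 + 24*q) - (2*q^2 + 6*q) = q^5 - 10*q^4 + 35*q^3 - 52*q^2 + 18*q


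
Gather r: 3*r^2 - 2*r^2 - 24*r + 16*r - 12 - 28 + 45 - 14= r^2 - 8*r - 9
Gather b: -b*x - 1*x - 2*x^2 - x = -b*x - 2*x^2 - 2*x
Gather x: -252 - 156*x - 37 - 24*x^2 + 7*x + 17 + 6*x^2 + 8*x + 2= -18*x^2 - 141*x - 270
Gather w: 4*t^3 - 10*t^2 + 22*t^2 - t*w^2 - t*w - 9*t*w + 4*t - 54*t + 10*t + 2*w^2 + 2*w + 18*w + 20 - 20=4*t^3 + 12*t^2 - 40*t + w^2*(2 - t) + w*(20 - 10*t)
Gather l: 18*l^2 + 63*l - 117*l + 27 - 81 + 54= 18*l^2 - 54*l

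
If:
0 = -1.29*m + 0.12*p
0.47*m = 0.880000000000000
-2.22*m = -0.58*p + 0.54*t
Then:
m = 1.87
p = 20.13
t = 13.92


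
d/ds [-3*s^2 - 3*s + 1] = -6*s - 3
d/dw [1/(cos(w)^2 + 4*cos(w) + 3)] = 2*(cos(w) + 2)*sin(w)/(cos(w)^2 + 4*cos(w) + 3)^2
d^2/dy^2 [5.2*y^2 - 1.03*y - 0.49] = 10.4000000000000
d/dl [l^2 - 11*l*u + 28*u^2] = 2*l - 11*u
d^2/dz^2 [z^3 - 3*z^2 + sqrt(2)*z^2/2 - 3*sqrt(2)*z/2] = 6*z - 6 + sqrt(2)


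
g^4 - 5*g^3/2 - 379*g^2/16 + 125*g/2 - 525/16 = (g - 5)*(g - 7/4)*(g - 3/4)*(g + 5)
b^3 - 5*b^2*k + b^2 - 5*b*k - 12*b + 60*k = (b - 3)*(b + 4)*(b - 5*k)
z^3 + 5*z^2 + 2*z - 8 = (z - 1)*(z + 2)*(z + 4)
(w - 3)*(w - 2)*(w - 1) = w^3 - 6*w^2 + 11*w - 6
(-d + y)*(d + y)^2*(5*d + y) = -5*d^4 - 6*d^3*y + 4*d^2*y^2 + 6*d*y^3 + y^4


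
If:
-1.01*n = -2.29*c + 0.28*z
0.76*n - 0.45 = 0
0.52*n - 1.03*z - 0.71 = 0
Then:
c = 0.21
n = 0.59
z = -0.39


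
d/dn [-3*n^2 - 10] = -6*n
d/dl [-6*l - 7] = -6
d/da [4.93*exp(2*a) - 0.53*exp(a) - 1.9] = (9.86*exp(a) - 0.53)*exp(a)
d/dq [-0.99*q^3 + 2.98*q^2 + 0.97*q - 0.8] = -2.97*q^2 + 5.96*q + 0.97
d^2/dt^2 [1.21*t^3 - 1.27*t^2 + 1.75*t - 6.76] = 7.26*t - 2.54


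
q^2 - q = q*(q - 1)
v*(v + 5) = v^2 + 5*v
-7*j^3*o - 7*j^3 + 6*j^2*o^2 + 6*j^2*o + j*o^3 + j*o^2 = (-j + o)*(7*j + o)*(j*o + j)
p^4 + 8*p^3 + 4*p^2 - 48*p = p*(p - 2)*(p + 4)*(p + 6)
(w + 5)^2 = w^2 + 10*w + 25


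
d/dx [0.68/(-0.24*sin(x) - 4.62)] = 0.1632*cos(x)/(0.24*sin(x) + 4.62)^2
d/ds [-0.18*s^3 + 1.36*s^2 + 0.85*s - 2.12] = -0.54*s^2 + 2.72*s + 0.85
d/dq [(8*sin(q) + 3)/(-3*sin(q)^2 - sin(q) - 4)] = (24*sin(q)^2 + 18*sin(q) - 29)*cos(q)/(3*sin(q)^2 + sin(q) + 4)^2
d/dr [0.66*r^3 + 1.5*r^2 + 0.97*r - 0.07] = 1.98*r^2 + 3.0*r + 0.97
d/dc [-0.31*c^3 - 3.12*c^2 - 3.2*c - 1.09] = -0.93*c^2 - 6.24*c - 3.2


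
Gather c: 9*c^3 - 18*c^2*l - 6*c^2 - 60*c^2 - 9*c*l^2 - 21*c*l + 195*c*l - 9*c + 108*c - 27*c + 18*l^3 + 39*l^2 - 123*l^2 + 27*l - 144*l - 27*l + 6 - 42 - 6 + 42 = 9*c^3 + c^2*(-18*l - 66) + c*(-9*l^2 + 174*l + 72) + 18*l^3 - 84*l^2 - 144*l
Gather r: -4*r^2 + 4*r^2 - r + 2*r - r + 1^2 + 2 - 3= 0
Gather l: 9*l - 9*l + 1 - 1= 0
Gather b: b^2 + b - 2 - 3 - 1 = b^2 + b - 6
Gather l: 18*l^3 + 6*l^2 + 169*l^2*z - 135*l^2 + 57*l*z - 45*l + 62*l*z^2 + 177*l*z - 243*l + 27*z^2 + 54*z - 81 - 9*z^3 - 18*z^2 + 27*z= 18*l^3 + l^2*(169*z - 129) + l*(62*z^2 + 234*z - 288) - 9*z^3 + 9*z^2 + 81*z - 81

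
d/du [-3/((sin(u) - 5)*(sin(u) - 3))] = 6*(sin(u) - 4)*cos(u)/((sin(u) - 5)^2*(sin(u) - 3)^2)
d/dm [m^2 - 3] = 2*m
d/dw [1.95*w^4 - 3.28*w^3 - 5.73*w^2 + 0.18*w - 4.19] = 7.8*w^3 - 9.84*w^2 - 11.46*w + 0.18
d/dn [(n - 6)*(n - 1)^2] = (n - 1)*(3*n - 13)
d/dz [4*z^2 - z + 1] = 8*z - 1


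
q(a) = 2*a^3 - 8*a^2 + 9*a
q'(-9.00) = 639.00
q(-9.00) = -2187.00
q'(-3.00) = 111.00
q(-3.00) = -153.00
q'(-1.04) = 32.13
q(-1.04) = -20.26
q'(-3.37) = 131.06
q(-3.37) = -197.73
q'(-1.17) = 35.93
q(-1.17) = -24.68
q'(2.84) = 11.95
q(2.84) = 6.85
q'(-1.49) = 46.16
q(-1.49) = -37.79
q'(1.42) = -1.62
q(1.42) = 2.38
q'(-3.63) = 146.14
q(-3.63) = -233.75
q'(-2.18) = 72.39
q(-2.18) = -78.36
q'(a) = 6*a^2 - 16*a + 9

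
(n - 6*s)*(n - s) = n^2 - 7*n*s + 6*s^2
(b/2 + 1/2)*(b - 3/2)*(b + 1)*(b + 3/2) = b^4/2 + b^3 - 5*b^2/8 - 9*b/4 - 9/8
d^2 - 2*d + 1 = (d - 1)^2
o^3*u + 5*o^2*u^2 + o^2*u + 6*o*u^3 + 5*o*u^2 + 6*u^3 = (o + 2*u)*(o + 3*u)*(o*u + u)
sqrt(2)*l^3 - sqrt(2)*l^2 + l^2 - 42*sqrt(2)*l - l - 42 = (l - 7)*(l + 6)*(sqrt(2)*l + 1)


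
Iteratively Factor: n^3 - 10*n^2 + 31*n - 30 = (n - 5)*(n^2 - 5*n + 6) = (n - 5)*(n - 2)*(n - 3)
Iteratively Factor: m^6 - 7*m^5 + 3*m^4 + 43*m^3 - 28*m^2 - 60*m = (m - 3)*(m^5 - 4*m^4 - 9*m^3 + 16*m^2 + 20*m) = (m - 5)*(m - 3)*(m^4 + m^3 - 4*m^2 - 4*m) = m*(m - 5)*(m - 3)*(m^3 + m^2 - 4*m - 4) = m*(m - 5)*(m - 3)*(m + 1)*(m^2 - 4) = m*(m - 5)*(m - 3)*(m + 1)*(m + 2)*(m - 2)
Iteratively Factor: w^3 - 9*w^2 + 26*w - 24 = (w - 4)*(w^2 - 5*w + 6) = (w - 4)*(w - 2)*(w - 3)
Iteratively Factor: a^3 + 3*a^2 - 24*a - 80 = (a - 5)*(a^2 + 8*a + 16) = (a - 5)*(a + 4)*(a + 4)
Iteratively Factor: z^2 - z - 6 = (z - 3)*(z + 2)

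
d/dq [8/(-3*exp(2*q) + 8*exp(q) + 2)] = (48*exp(q) - 64)*exp(q)/(-3*exp(2*q) + 8*exp(q) + 2)^2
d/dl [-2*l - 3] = -2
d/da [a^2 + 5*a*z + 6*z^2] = 2*a + 5*z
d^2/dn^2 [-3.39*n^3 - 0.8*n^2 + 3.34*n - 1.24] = -20.34*n - 1.6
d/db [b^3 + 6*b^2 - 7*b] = 3*b^2 + 12*b - 7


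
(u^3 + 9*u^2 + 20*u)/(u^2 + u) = (u^2 + 9*u + 20)/(u + 1)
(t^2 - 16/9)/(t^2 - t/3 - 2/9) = (16 - 9*t^2)/(-9*t^2 + 3*t + 2)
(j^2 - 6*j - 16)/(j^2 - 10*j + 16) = (j + 2)/(j - 2)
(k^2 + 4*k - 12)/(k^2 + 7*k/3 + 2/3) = 3*(k^2 + 4*k - 12)/(3*k^2 + 7*k + 2)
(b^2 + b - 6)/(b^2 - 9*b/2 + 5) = 2*(b + 3)/(2*b - 5)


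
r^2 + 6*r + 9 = (r + 3)^2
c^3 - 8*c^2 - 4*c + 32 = (c - 8)*(c - 2)*(c + 2)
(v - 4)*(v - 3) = v^2 - 7*v + 12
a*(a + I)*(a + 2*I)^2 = a^4 + 5*I*a^3 - 8*a^2 - 4*I*a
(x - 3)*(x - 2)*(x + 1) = x^3 - 4*x^2 + x + 6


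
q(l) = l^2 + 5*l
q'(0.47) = 5.94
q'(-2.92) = -0.84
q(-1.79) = -5.75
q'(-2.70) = -0.40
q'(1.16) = 7.32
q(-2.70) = -6.21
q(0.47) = 2.57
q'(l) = 2*l + 5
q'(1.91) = 8.82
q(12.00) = 204.00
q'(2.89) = 10.78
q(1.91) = 13.20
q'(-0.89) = 3.22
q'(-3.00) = -1.00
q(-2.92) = -6.07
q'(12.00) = 29.00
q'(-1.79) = 1.42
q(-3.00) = -6.00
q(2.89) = 22.80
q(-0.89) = -3.66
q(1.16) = 7.15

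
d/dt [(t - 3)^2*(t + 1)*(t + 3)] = 4*t^3 - 6*t^2 - 24*t + 18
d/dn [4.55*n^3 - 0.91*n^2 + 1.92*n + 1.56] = 13.65*n^2 - 1.82*n + 1.92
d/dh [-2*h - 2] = -2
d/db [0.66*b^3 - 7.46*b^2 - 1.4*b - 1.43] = 1.98*b^2 - 14.92*b - 1.4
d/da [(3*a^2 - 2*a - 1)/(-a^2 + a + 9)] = (a^2 + 52*a - 17)/(a^4 - 2*a^3 - 17*a^2 + 18*a + 81)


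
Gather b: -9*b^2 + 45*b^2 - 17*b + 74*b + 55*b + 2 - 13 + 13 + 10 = 36*b^2 + 112*b + 12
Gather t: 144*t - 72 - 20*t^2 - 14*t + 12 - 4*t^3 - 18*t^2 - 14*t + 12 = -4*t^3 - 38*t^2 + 116*t - 48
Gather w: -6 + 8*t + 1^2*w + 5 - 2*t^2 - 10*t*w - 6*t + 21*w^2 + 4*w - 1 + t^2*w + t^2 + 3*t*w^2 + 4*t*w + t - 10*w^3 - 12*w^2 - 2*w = -t^2 + 3*t - 10*w^3 + w^2*(3*t + 9) + w*(t^2 - 6*t + 3) - 2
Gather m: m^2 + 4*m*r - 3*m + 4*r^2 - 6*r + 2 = m^2 + m*(4*r - 3) + 4*r^2 - 6*r + 2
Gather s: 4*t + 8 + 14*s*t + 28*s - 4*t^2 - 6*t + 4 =s*(14*t + 28) - 4*t^2 - 2*t + 12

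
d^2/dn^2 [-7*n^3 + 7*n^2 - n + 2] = 14 - 42*n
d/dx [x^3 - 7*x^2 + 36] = x*(3*x - 14)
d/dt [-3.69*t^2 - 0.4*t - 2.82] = -7.38*t - 0.4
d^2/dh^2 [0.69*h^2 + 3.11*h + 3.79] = 1.38000000000000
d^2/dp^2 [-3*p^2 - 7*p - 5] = -6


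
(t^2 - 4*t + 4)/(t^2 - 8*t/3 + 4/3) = 3*(t - 2)/(3*t - 2)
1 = 1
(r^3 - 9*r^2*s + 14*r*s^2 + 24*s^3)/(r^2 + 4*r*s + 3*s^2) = (r^2 - 10*r*s + 24*s^2)/(r + 3*s)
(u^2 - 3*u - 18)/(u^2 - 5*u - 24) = (u - 6)/(u - 8)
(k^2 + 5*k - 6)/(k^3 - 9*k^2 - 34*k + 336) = (k - 1)/(k^2 - 15*k + 56)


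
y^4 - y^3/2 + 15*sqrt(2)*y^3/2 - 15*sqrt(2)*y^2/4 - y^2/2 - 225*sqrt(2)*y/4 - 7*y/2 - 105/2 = (y - 3)*(y + 5/2)*(y + sqrt(2)/2)*(y + 7*sqrt(2))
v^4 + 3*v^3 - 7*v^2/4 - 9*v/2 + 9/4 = (v - 1)*(v - 1/2)*(v + 3/2)*(v + 3)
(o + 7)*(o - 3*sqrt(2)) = o^2 - 3*sqrt(2)*o + 7*o - 21*sqrt(2)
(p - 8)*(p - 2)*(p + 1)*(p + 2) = p^4 - 7*p^3 - 12*p^2 + 28*p + 32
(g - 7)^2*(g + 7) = g^3 - 7*g^2 - 49*g + 343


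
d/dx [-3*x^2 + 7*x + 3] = 7 - 6*x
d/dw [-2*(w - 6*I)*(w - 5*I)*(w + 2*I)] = -6*w^2 + 36*I*w + 16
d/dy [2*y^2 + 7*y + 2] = 4*y + 7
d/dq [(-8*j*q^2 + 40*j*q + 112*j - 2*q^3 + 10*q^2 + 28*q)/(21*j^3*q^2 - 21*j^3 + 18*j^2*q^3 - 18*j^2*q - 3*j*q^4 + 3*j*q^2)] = 2*((-8*j*q + 20*j - 3*q^2 + 10*q + 14)*(7*j^2*q^2 - 7*j^2 + 6*j*q^3 - 6*j*q - q^4 + q^2) - 2*(7*j^2*q + 9*j*q^2 - 3*j - 2*q^3 + q)*(-4*j*q^2 + 20*j*q + 56*j - q^3 + 5*q^2 + 14*q))/(3*j*(7*j^2*q^2 - 7*j^2 + 6*j*q^3 - 6*j*q - q^4 + q^2)^2)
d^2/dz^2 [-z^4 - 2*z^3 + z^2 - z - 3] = -12*z^2 - 12*z + 2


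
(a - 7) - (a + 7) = -14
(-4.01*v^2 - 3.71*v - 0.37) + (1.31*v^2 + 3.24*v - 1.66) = -2.7*v^2 - 0.47*v - 2.03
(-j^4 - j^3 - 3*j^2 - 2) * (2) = -2*j^4 - 2*j^3 - 6*j^2 - 4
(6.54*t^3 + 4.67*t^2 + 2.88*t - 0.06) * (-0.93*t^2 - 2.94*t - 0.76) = -6.0822*t^5 - 23.5707*t^4 - 21.3786*t^3 - 11.9606*t^2 - 2.0124*t + 0.0456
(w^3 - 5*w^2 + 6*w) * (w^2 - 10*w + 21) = w^5 - 15*w^4 + 77*w^3 - 165*w^2 + 126*w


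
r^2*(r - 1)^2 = r^4 - 2*r^3 + r^2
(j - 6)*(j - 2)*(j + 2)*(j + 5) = j^4 - j^3 - 34*j^2 + 4*j + 120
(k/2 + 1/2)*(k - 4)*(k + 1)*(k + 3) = k^4/2 + k^3/2 - 13*k^2/2 - 25*k/2 - 6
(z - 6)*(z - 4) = z^2 - 10*z + 24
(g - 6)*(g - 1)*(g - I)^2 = g^4 - 7*g^3 - 2*I*g^3 + 5*g^2 + 14*I*g^2 + 7*g - 12*I*g - 6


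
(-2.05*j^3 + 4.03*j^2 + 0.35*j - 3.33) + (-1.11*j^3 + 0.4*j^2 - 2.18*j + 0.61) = -3.16*j^3 + 4.43*j^2 - 1.83*j - 2.72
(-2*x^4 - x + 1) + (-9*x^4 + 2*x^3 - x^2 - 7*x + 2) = -11*x^4 + 2*x^3 - x^2 - 8*x + 3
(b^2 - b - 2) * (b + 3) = b^3 + 2*b^2 - 5*b - 6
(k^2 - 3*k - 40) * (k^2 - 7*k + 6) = k^4 - 10*k^3 - 13*k^2 + 262*k - 240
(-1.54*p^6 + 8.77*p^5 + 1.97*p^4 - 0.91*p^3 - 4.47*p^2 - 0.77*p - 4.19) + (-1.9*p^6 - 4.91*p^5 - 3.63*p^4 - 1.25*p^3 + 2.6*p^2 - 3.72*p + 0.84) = -3.44*p^6 + 3.86*p^5 - 1.66*p^4 - 2.16*p^3 - 1.87*p^2 - 4.49*p - 3.35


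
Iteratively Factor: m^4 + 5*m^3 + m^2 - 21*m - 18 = (m + 1)*(m^3 + 4*m^2 - 3*m - 18) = (m + 1)*(m + 3)*(m^2 + m - 6) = (m - 2)*(m + 1)*(m + 3)*(m + 3)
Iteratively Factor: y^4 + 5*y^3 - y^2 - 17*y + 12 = (y + 4)*(y^3 + y^2 - 5*y + 3) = (y - 1)*(y + 4)*(y^2 + 2*y - 3) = (y - 1)*(y + 3)*(y + 4)*(y - 1)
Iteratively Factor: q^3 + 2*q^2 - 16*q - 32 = (q + 2)*(q^2 - 16) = (q + 2)*(q + 4)*(q - 4)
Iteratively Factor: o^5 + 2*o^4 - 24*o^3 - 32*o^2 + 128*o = (o + 4)*(o^4 - 2*o^3 - 16*o^2 + 32*o) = (o - 2)*(o + 4)*(o^3 - 16*o) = (o - 2)*(o + 4)^2*(o^2 - 4*o) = (o - 4)*(o - 2)*(o + 4)^2*(o)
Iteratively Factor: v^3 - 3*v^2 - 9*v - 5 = (v + 1)*(v^2 - 4*v - 5) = (v + 1)^2*(v - 5)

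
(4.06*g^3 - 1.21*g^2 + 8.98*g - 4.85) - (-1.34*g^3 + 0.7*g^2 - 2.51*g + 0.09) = 5.4*g^3 - 1.91*g^2 + 11.49*g - 4.94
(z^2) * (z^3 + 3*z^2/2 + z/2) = z^5 + 3*z^4/2 + z^3/2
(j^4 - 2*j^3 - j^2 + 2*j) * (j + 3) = j^5 + j^4 - 7*j^3 - j^2 + 6*j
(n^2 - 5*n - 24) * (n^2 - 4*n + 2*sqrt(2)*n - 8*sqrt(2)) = n^4 - 9*n^3 + 2*sqrt(2)*n^3 - 18*sqrt(2)*n^2 - 4*n^2 - 8*sqrt(2)*n + 96*n + 192*sqrt(2)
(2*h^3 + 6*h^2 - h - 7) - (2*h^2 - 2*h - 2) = 2*h^3 + 4*h^2 + h - 5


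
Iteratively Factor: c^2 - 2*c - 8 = (c - 4)*(c + 2)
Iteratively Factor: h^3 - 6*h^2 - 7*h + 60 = (h - 4)*(h^2 - 2*h - 15) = (h - 4)*(h + 3)*(h - 5)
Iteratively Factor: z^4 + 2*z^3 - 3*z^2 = (z + 3)*(z^3 - z^2) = z*(z + 3)*(z^2 - z) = z^2*(z + 3)*(z - 1)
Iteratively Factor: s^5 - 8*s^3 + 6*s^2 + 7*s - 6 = (s - 2)*(s^4 + 2*s^3 - 4*s^2 - 2*s + 3) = (s - 2)*(s - 1)*(s^3 + 3*s^2 - s - 3) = (s - 2)*(s - 1)^2*(s^2 + 4*s + 3) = (s - 2)*(s - 1)^2*(s + 3)*(s + 1)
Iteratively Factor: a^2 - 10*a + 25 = (a - 5)*(a - 5)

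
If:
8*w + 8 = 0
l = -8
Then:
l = -8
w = -1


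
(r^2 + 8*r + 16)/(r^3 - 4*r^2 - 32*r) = (r + 4)/(r*(r - 8))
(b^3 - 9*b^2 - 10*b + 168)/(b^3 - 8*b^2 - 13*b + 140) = (b - 6)/(b - 5)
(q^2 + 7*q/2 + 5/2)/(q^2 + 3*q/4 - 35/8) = 4*(q + 1)/(4*q - 7)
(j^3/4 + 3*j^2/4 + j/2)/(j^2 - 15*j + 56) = j*(j^2 + 3*j + 2)/(4*(j^2 - 15*j + 56))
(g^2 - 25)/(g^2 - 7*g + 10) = (g + 5)/(g - 2)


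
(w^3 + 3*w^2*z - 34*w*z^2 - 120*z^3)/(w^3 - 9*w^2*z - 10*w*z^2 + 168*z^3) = (-w - 5*z)/(-w + 7*z)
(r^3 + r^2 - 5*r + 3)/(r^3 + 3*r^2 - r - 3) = (r - 1)/(r + 1)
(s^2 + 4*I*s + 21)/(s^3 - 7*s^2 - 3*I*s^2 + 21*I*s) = (s + 7*I)/(s*(s - 7))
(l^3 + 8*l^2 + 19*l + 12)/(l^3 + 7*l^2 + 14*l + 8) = (l + 3)/(l + 2)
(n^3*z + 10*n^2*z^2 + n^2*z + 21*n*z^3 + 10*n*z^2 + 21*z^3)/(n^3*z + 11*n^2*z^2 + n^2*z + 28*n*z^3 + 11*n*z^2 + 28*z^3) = (n + 3*z)/(n + 4*z)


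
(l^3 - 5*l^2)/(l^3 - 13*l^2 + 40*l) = l/(l - 8)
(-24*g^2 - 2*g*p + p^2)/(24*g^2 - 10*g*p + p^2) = (4*g + p)/(-4*g + p)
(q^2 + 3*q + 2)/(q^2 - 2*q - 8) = (q + 1)/(q - 4)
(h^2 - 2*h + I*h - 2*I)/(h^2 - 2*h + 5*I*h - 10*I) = (h + I)/(h + 5*I)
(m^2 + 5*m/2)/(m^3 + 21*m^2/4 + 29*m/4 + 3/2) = 2*m*(2*m + 5)/(4*m^3 + 21*m^2 + 29*m + 6)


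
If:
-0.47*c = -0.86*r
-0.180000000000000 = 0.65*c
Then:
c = -0.28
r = -0.15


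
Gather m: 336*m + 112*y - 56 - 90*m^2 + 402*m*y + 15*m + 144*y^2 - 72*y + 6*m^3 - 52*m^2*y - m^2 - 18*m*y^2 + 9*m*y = 6*m^3 + m^2*(-52*y - 91) + m*(-18*y^2 + 411*y + 351) + 144*y^2 + 40*y - 56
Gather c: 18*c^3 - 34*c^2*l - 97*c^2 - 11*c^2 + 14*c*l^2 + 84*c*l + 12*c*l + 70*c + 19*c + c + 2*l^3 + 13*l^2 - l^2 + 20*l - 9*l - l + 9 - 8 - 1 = 18*c^3 + c^2*(-34*l - 108) + c*(14*l^2 + 96*l + 90) + 2*l^3 + 12*l^2 + 10*l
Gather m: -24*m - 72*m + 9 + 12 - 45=-96*m - 24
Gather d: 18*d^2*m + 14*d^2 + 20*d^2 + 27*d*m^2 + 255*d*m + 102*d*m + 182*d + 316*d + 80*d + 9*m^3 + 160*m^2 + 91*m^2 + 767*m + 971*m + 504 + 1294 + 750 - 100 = d^2*(18*m + 34) + d*(27*m^2 + 357*m + 578) + 9*m^3 + 251*m^2 + 1738*m + 2448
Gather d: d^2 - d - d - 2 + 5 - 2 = d^2 - 2*d + 1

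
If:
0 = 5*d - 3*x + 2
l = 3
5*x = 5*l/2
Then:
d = 1/2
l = 3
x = 3/2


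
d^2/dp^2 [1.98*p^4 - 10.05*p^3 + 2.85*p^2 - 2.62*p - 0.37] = 23.76*p^2 - 60.3*p + 5.7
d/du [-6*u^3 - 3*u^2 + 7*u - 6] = -18*u^2 - 6*u + 7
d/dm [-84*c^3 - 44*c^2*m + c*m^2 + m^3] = -44*c^2 + 2*c*m + 3*m^2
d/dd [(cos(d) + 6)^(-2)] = 2*sin(d)/(cos(d) + 6)^3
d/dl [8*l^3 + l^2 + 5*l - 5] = 24*l^2 + 2*l + 5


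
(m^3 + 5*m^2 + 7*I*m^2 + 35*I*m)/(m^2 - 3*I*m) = (m^2 + m*(5 + 7*I) + 35*I)/(m - 3*I)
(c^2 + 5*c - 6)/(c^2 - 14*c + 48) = (c^2 + 5*c - 6)/(c^2 - 14*c + 48)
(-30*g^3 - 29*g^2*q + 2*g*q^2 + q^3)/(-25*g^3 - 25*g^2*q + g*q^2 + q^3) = (6*g + q)/(5*g + q)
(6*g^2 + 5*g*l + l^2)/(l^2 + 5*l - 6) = (6*g^2 + 5*g*l + l^2)/(l^2 + 5*l - 6)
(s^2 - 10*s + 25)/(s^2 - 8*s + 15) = (s - 5)/(s - 3)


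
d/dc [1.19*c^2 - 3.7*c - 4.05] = 2.38*c - 3.7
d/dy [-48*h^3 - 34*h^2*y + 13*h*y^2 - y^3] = -34*h^2 + 26*h*y - 3*y^2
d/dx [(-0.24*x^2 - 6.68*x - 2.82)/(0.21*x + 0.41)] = (-0.0504*x^2 - 0.1968*x - 2.1466)/(0.0441*x^2 + 0.1722*x + 0.1681)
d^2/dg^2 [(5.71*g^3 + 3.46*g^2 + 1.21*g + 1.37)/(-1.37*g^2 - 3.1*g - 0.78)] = (-1.13686837721616e-13*g^4 - 72.6956459999999*g^3 - 76.084662*g^2 - 47.996088*g - 21.762004)/(2.571353*g^6 + 17.45517*g^5 + 43.889046*g^4 + 49.66696*g^3 + 24.987924*g^2 + 5.65812*g + 0.474552)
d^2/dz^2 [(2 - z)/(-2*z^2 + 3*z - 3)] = 2*((7 - 6*z)*(2*z^2 - 3*z + 3) + (z - 2)*(4*z - 3)^2)/(2*z^2 - 3*z + 3)^3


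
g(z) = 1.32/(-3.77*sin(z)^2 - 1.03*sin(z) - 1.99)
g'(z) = 1.32*(7.54*sin(z)*cos(z) + 1.03*cos(z))/(-3.77*sin(z)^2 - 1.03*sin(z) - 1.99)^2 = (9.9528*sin(z) + 1.3596)*cos(z)/(3.77*sin(z)^2 + 1.03*sin(z) + 1.99)^2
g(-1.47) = -0.28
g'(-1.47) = -0.04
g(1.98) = -0.22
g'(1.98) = -0.11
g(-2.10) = -0.34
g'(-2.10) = 0.24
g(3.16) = -0.67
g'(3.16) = -0.30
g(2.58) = -0.37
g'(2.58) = -0.43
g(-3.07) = -0.68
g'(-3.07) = -0.17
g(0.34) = -0.48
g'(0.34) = 0.58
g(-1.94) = -0.31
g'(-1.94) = 0.15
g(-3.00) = -0.69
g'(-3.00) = 0.01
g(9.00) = -0.43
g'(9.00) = -0.53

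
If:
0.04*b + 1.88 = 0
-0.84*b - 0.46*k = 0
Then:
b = -47.00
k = 85.83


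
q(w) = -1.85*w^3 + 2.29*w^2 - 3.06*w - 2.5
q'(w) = -5.55*w^2 + 4.58*w - 3.06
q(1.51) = -8.27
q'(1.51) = -8.80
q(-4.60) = 240.10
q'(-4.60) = -141.57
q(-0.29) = -1.37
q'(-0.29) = -4.85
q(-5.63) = 417.45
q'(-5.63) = -204.76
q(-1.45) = 12.39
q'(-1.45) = -21.37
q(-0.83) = 2.68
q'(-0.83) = -10.68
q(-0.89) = 3.34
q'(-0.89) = -11.53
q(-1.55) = 14.63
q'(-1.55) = -23.49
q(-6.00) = 497.90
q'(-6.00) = -230.34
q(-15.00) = 6802.40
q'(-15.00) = -1320.51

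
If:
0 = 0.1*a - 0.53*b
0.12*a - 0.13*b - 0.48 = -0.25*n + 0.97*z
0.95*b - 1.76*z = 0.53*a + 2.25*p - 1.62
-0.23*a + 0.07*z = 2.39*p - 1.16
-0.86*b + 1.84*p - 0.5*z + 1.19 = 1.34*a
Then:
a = 1.19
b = 0.22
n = 2.25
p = 0.38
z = 0.20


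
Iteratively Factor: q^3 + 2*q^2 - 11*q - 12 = (q + 4)*(q^2 - 2*q - 3) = (q + 1)*(q + 4)*(q - 3)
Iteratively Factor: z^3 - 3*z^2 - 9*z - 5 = (z + 1)*(z^2 - 4*z - 5) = (z - 5)*(z + 1)*(z + 1)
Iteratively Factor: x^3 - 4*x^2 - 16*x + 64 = (x + 4)*(x^2 - 8*x + 16) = (x - 4)*(x + 4)*(x - 4)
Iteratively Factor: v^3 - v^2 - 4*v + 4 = (v - 2)*(v^2 + v - 2) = (v - 2)*(v + 2)*(v - 1)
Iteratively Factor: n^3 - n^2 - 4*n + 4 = (n + 2)*(n^2 - 3*n + 2) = (n - 1)*(n + 2)*(n - 2)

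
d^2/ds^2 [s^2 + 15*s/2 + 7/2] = 2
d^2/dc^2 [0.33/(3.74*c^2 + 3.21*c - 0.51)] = (-9.231816*c^2 - 7.923564*c + 0.33*(7.48*c + 3.21)*(14.96*c + 6.42) + 1.258884)/(3.74*c^2 + 3.21*c - 0.51)^3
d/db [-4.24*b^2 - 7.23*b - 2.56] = -8.48*b - 7.23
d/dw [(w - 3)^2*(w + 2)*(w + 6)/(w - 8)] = (3*w^4 - 28*w^3 - 75*w^2 + 432*w - 108)/(w^2 - 16*w + 64)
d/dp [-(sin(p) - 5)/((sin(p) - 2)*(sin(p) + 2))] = (sin(p)^2 - 10*sin(p) + 4)*cos(p)/((sin(p) - 2)^2*(sin(p) + 2)^2)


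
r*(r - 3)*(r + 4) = r^3 + r^2 - 12*r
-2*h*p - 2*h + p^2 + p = (-2*h + p)*(p + 1)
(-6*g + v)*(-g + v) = 6*g^2 - 7*g*v + v^2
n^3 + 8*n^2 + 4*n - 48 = (n - 2)*(n + 4)*(n + 6)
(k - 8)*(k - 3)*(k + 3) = k^3 - 8*k^2 - 9*k + 72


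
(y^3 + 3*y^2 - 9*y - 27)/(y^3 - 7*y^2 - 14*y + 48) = (y^2 - 9)/(y^2 - 10*y + 16)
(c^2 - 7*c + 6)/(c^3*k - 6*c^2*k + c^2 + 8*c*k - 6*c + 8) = (c^2 - 7*c + 6)/(c^3*k - 6*c^2*k + c^2 + 8*c*k - 6*c + 8)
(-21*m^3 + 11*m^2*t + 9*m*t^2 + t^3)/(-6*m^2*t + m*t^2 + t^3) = (-7*m^2 + 6*m*t + t^2)/(t*(-2*m + t))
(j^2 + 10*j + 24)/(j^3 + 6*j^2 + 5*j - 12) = (j + 6)/(j^2 + 2*j - 3)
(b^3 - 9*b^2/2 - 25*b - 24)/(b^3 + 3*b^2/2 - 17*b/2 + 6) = (2*b^3 - 9*b^2 - 50*b - 48)/(2*b^3 + 3*b^2 - 17*b + 12)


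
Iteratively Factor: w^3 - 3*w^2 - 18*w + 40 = (w + 4)*(w^2 - 7*w + 10) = (w - 5)*(w + 4)*(w - 2)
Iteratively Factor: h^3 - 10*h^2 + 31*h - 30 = (h - 5)*(h^2 - 5*h + 6) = (h - 5)*(h - 2)*(h - 3)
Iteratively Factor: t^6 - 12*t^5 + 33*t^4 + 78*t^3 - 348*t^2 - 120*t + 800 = (t - 5)*(t^5 - 7*t^4 - 2*t^3 + 68*t^2 - 8*t - 160) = (t - 5)*(t + 2)*(t^4 - 9*t^3 + 16*t^2 + 36*t - 80) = (t - 5)*(t - 4)*(t + 2)*(t^3 - 5*t^2 - 4*t + 20) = (t - 5)^2*(t - 4)*(t + 2)*(t^2 - 4) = (t - 5)^2*(t - 4)*(t - 2)*(t + 2)*(t + 2)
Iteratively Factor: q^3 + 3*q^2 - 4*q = (q - 1)*(q^2 + 4*q) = (q - 1)*(q + 4)*(q)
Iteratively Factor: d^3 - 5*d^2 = (d)*(d^2 - 5*d) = d^2*(d - 5)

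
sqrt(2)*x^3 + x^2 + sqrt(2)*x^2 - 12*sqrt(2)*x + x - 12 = (x - 3)*(x + 4)*(sqrt(2)*x + 1)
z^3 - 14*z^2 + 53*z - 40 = (z - 8)*(z - 5)*(z - 1)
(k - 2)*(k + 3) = k^2 + k - 6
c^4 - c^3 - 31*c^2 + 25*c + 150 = (c - 5)*(c - 3)*(c + 2)*(c + 5)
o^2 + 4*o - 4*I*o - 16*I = (o + 4)*(o - 4*I)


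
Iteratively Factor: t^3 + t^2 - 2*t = (t)*(t^2 + t - 2) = t*(t - 1)*(t + 2)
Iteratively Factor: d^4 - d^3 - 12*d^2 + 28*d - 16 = (d - 1)*(d^3 - 12*d + 16) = (d - 1)*(d + 4)*(d^2 - 4*d + 4) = (d - 2)*(d - 1)*(d + 4)*(d - 2)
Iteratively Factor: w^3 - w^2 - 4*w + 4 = (w - 1)*(w^2 - 4) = (w - 2)*(w - 1)*(w + 2)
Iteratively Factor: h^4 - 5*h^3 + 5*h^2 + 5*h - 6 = (h + 1)*(h^3 - 6*h^2 + 11*h - 6) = (h - 2)*(h + 1)*(h^2 - 4*h + 3) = (h - 3)*(h - 2)*(h + 1)*(h - 1)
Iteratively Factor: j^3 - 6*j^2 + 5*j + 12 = (j - 4)*(j^2 - 2*j - 3) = (j - 4)*(j - 3)*(j + 1)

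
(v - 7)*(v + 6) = v^2 - v - 42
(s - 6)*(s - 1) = s^2 - 7*s + 6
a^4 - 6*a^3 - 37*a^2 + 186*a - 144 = (a - 8)*(a - 3)*(a - 1)*(a + 6)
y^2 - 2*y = y*(y - 2)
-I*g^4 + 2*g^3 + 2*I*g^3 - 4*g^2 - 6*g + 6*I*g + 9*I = (g - 3)*(g - I)*(g + 3*I)*(-I*g - I)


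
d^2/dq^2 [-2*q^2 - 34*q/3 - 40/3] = -4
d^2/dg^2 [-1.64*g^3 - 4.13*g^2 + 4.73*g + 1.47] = -9.84*g - 8.26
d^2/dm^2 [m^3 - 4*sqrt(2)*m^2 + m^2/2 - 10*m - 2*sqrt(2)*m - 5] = 6*m - 8*sqrt(2) + 1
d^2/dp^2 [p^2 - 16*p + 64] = 2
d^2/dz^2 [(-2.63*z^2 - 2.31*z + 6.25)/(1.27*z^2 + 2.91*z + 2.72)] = (11.987784*z^3 + 114.994182*z^2 + 186.466734*z + 60.32389)/(2.048383*z^6 + 14.080617*z^5 + 45.424725*z^4 + 84.955995*z^3 + 97.2876*z^2 + 64.588032*z + 20.123648)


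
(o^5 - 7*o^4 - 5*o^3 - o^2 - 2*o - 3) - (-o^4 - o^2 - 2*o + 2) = o^5 - 6*o^4 - 5*o^3 - 5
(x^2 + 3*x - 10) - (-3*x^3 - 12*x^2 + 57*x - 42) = 3*x^3 + 13*x^2 - 54*x + 32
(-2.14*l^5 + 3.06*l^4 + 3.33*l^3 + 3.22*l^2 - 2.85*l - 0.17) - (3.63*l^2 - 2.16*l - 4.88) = -2.14*l^5 + 3.06*l^4 + 3.33*l^3 - 0.41*l^2 - 0.69*l + 4.71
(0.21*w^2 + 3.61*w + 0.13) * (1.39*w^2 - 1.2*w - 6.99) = 0.2919*w^4 + 4.7659*w^3 - 5.6192*w^2 - 25.3899*w - 0.9087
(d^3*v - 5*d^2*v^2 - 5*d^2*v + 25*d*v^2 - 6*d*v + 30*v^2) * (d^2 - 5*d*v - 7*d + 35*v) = d^5*v - 10*d^4*v^2 - 12*d^4*v + 25*d^3*v^3 + 120*d^3*v^2 + 29*d^3*v - 300*d^2*v^3 - 290*d^2*v^2 + 42*d^2*v + 725*d*v^3 - 420*d*v^2 + 1050*v^3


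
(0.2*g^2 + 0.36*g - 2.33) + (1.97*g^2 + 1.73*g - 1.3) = 2.17*g^2 + 2.09*g - 3.63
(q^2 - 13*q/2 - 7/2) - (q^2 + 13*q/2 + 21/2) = -13*q - 14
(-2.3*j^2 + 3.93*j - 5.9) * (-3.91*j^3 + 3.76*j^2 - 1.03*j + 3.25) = 8.993*j^5 - 24.0143*j^4 + 40.2148*j^3 - 33.7069*j^2 + 18.8495*j - 19.175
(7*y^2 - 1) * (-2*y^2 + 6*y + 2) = -14*y^4 + 42*y^3 + 16*y^2 - 6*y - 2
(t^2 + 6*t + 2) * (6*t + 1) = 6*t^3 + 37*t^2 + 18*t + 2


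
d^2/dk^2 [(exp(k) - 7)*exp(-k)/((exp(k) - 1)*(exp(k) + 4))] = 2*(2*exp(5*k) - 27*exp(4*k) - 103*exp(3*k) - 92*exp(2*k) + 126*exp(k) - 56)*exp(-k)/(exp(6*k) + 9*exp(5*k) + 15*exp(4*k) - 45*exp(3*k) - 60*exp(2*k) + 144*exp(k) - 64)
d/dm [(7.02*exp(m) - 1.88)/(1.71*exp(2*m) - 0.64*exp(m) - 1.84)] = (-12.0042*exp(2*m) + 6.4296*exp(m) - 14.12)*exp(m)/(2.9241*exp(4*m) - 2.1888*exp(3*m) - 5.8832*exp(2*m) + 2.3552*exp(m) + 3.3856)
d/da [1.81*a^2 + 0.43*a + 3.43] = 3.62*a + 0.43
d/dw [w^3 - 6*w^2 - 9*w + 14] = 3*w^2 - 12*w - 9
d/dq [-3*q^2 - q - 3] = -6*q - 1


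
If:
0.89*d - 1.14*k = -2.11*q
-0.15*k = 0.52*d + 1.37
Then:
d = -0.43577034283354*q - 2.15035109458901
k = 1.51067052182294*q - 1.67878287209142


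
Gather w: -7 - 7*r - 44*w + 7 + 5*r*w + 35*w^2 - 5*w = -7*r + 35*w^2 + w*(5*r - 49)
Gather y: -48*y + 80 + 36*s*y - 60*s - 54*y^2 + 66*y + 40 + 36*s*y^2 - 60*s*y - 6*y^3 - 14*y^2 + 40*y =-60*s - 6*y^3 + y^2*(36*s - 68) + y*(58 - 24*s) + 120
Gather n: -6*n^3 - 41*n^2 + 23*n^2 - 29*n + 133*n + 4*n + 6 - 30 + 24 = -6*n^3 - 18*n^2 + 108*n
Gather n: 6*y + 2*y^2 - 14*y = 2*y^2 - 8*y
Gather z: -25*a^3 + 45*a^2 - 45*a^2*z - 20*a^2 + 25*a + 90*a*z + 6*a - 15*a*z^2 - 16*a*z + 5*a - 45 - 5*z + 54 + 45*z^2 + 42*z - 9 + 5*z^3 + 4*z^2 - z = -25*a^3 + 25*a^2 + 36*a + 5*z^3 + z^2*(49 - 15*a) + z*(-45*a^2 + 74*a + 36)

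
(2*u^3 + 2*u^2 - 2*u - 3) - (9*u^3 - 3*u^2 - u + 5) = -7*u^3 + 5*u^2 - u - 8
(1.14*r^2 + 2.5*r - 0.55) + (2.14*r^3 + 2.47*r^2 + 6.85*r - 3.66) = 2.14*r^3 + 3.61*r^2 + 9.35*r - 4.21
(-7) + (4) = -3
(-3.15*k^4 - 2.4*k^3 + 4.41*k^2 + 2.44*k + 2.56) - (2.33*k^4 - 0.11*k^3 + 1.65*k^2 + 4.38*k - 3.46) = -5.48*k^4 - 2.29*k^3 + 2.76*k^2 - 1.94*k + 6.02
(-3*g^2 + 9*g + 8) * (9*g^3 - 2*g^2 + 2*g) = -27*g^5 + 87*g^4 + 48*g^3 + 2*g^2 + 16*g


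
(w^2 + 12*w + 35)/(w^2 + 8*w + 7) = (w + 5)/(w + 1)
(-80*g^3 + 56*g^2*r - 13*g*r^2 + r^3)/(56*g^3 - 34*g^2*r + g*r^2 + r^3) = (20*g^2 - 9*g*r + r^2)/(-14*g^2 + 5*g*r + r^2)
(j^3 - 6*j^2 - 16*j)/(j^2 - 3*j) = (j^2 - 6*j - 16)/(j - 3)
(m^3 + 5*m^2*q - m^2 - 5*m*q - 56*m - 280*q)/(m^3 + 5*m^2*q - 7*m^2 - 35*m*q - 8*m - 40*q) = (m + 7)/(m + 1)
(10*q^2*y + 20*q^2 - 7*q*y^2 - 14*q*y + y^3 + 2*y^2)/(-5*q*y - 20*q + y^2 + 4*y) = (-2*q*y - 4*q + y^2 + 2*y)/(y + 4)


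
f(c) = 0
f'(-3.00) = 0.00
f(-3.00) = 0.00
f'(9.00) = 0.00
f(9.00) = 0.00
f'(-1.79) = 0.00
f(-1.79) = 0.00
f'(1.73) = 0.00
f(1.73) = 0.00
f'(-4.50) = 0.00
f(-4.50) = 0.00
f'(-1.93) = 0.00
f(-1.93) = 0.00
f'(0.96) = 0.00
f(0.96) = 0.00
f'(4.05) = 0.00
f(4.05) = 0.00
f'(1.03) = 0.00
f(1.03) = 0.00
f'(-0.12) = 0.00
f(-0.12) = 0.00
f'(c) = 0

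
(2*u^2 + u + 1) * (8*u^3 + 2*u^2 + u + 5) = 16*u^5 + 12*u^4 + 12*u^3 + 13*u^2 + 6*u + 5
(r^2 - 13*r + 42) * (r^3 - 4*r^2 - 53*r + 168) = r^5 - 17*r^4 + 41*r^3 + 689*r^2 - 4410*r + 7056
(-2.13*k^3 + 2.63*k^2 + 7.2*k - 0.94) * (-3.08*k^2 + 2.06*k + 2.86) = 6.5604*k^5 - 12.4882*k^4 - 22.85*k^3 + 25.249*k^2 + 18.6556*k - 2.6884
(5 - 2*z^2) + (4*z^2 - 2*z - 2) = 2*z^2 - 2*z + 3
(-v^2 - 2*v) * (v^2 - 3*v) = -v^4 + v^3 + 6*v^2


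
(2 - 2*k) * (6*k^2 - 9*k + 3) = -12*k^3 + 30*k^2 - 24*k + 6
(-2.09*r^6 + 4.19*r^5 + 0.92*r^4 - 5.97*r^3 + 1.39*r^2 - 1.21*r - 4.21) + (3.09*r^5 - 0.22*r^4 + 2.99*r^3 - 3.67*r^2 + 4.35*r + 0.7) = -2.09*r^6 + 7.28*r^5 + 0.7*r^4 - 2.98*r^3 - 2.28*r^2 + 3.14*r - 3.51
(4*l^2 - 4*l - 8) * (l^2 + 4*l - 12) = 4*l^4 + 12*l^3 - 72*l^2 + 16*l + 96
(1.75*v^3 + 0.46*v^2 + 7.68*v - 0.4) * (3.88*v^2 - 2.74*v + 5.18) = 6.79*v^5 - 3.0102*v^4 + 37.603*v^3 - 20.2124*v^2 + 40.8784*v - 2.072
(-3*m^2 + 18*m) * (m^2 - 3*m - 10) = -3*m^4 + 27*m^3 - 24*m^2 - 180*m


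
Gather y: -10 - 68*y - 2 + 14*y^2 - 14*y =14*y^2 - 82*y - 12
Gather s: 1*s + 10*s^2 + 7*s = 10*s^2 + 8*s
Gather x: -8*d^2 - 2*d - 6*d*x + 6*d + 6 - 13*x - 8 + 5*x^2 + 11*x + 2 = -8*d^2 + 4*d + 5*x^2 + x*(-6*d - 2)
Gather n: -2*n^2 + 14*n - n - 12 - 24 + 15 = -2*n^2 + 13*n - 21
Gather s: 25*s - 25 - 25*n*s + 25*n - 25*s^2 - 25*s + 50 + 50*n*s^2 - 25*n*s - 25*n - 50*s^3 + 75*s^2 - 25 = -50*n*s - 50*s^3 + s^2*(50*n + 50)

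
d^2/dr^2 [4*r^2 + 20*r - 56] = 8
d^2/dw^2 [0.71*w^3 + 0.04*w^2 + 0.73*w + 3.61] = 4.26*w + 0.08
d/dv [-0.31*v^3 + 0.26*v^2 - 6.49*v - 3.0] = -0.93*v^2 + 0.52*v - 6.49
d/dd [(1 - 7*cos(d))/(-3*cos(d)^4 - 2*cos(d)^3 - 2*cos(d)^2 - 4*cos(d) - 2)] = 4*(63*cos(d)^4 + 16*cos(d)^3 + 8*cos(d)^2 - 4*cos(d) - 18)*sin(d)/(6*sin(d)^4 - 16*sin(d)^2 + 11*cos(d) + cos(3*d) + 14)^2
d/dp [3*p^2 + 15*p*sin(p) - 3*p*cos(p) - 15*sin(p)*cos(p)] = 3*p*sin(p) + 15*p*cos(p) + 6*p + 15*sin(p) - 3*cos(p) - 15*cos(2*p)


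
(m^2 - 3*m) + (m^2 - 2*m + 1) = 2*m^2 - 5*m + 1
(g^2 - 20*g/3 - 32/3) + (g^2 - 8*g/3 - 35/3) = 2*g^2 - 28*g/3 - 67/3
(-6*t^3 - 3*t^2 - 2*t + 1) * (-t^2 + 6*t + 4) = 6*t^5 - 33*t^4 - 40*t^3 - 25*t^2 - 2*t + 4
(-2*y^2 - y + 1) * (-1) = 2*y^2 + y - 1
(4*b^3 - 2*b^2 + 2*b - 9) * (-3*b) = -12*b^4 + 6*b^3 - 6*b^2 + 27*b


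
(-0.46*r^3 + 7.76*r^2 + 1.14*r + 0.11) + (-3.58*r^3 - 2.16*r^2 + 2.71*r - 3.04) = -4.04*r^3 + 5.6*r^2 + 3.85*r - 2.93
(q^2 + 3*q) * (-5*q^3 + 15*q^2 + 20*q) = -5*q^5 + 65*q^3 + 60*q^2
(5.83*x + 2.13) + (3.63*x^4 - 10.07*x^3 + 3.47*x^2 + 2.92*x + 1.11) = 3.63*x^4 - 10.07*x^3 + 3.47*x^2 + 8.75*x + 3.24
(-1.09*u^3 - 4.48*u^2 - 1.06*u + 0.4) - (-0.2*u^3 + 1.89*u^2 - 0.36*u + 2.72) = -0.89*u^3 - 6.37*u^2 - 0.7*u - 2.32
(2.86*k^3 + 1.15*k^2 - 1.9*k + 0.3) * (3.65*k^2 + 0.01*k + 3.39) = 10.439*k^5 + 4.2261*k^4 + 2.7719*k^3 + 4.9745*k^2 - 6.438*k + 1.017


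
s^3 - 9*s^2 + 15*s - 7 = (s - 7)*(s - 1)^2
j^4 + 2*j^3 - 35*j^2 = j^2*(j - 5)*(j + 7)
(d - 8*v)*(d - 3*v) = d^2 - 11*d*v + 24*v^2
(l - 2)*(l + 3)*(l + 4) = l^3 + 5*l^2 - 2*l - 24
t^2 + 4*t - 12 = (t - 2)*(t + 6)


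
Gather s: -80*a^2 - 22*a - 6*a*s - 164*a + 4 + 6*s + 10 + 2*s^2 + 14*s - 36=-80*a^2 - 186*a + 2*s^2 + s*(20 - 6*a) - 22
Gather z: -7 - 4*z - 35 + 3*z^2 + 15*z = 3*z^2 + 11*z - 42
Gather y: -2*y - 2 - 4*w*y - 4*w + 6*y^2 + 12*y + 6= -4*w + 6*y^2 + y*(10 - 4*w) + 4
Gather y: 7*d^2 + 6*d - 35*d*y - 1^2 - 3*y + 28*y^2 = 7*d^2 + 6*d + 28*y^2 + y*(-35*d - 3) - 1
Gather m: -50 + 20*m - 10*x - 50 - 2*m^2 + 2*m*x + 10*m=-2*m^2 + m*(2*x + 30) - 10*x - 100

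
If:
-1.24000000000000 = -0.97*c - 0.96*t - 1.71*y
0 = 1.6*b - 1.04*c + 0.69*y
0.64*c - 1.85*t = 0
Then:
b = 0.618996222342148 - 1.2848657582299*y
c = 0.952301880526381 - 1.31325501266138*y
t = 0.329444974884802 - 0.454315247623397*y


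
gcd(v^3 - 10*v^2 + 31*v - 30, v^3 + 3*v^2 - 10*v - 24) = v - 3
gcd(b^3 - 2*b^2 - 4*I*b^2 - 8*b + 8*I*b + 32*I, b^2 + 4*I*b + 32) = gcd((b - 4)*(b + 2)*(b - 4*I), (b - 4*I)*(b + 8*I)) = b - 4*I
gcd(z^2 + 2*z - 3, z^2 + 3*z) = z + 3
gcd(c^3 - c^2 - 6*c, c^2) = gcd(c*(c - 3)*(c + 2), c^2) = c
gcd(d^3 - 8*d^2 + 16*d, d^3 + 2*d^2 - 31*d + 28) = d - 4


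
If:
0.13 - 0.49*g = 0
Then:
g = 0.27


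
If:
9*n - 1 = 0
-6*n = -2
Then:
No Solution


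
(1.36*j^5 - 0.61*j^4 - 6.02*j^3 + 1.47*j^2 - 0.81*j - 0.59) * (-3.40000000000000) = -4.624*j^5 + 2.074*j^4 + 20.468*j^3 - 4.998*j^2 + 2.754*j + 2.006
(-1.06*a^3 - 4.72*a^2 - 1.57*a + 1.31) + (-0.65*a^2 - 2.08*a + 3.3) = -1.06*a^3 - 5.37*a^2 - 3.65*a + 4.61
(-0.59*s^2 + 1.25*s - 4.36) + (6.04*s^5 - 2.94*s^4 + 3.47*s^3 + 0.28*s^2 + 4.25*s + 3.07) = 6.04*s^5 - 2.94*s^4 + 3.47*s^3 - 0.31*s^2 + 5.5*s - 1.29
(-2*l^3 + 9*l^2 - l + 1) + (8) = -2*l^3 + 9*l^2 - l + 9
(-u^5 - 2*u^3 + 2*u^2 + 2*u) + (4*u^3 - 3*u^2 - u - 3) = -u^5 + 2*u^3 - u^2 + u - 3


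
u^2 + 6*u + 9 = (u + 3)^2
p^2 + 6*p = p*(p + 6)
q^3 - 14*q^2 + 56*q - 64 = (q - 8)*(q - 4)*(q - 2)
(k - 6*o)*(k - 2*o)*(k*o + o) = k^3*o - 8*k^2*o^2 + k^2*o + 12*k*o^3 - 8*k*o^2 + 12*o^3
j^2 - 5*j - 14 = (j - 7)*(j + 2)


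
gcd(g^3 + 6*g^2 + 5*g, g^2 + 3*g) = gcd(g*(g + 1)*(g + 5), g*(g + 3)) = g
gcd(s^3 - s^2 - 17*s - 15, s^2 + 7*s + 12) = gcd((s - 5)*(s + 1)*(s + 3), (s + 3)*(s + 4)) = s + 3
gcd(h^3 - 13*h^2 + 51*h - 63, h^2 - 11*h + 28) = h - 7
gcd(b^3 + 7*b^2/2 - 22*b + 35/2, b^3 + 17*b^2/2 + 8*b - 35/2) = b^2 + 6*b - 7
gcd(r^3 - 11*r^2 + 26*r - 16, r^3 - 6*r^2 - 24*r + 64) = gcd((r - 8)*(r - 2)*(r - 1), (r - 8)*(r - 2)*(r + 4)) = r^2 - 10*r + 16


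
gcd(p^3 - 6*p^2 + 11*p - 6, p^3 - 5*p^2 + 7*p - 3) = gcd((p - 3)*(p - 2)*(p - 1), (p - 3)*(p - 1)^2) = p^2 - 4*p + 3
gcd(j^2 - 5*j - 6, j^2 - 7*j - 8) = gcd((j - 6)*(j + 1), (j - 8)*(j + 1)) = j + 1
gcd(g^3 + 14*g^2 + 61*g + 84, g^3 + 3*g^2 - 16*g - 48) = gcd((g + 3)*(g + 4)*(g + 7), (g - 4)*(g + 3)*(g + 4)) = g^2 + 7*g + 12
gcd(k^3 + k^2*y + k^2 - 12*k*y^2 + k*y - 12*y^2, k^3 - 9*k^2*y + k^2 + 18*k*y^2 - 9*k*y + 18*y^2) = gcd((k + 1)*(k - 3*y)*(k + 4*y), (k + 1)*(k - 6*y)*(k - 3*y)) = -k^2 + 3*k*y - k + 3*y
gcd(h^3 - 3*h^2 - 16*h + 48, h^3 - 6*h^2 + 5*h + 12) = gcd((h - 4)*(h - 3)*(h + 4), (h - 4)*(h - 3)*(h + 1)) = h^2 - 7*h + 12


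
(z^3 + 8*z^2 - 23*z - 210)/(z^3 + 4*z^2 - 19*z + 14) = (z^2 + z - 30)/(z^2 - 3*z + 2)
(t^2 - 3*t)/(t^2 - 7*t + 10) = t*(t - 3)/(t^2 - 7*t + 10)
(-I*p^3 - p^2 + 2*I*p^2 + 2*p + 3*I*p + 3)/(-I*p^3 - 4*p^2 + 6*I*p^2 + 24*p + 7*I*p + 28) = (p^2 - p*(3 + I) + 3*I)/(p^2 - p*(7 + 4*I) + 28*I)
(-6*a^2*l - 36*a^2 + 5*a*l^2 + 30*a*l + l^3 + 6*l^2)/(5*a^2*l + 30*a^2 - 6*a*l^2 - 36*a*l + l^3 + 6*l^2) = (-6*a - l)/(5*a - l)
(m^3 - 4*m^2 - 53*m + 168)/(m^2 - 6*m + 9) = (m^2 - m - 56)/(m - 3)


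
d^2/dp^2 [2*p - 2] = 0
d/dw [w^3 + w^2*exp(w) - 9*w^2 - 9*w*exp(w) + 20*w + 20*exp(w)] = w^2*exp(w) + 3*w^2 - 7*w*exp(w) - 18*w + 11*exp(w) + 20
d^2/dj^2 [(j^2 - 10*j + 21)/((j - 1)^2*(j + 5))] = 2*(j^4 - 28*j^3 + 6*j^2 + 356*j + 961)/(j^7 + 11*j^6 + 21*j^5 - 89*j^4 - 109*j^3 + 465*j^2 - 425*j + 125)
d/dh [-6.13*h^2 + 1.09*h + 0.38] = 1.09 - 12.26*h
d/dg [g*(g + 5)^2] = (g + 5)*(3*g + 5)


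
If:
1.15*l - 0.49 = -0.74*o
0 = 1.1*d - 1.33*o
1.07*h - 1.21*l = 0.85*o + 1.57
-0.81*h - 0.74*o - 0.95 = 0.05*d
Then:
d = -3.58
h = 1.75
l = 2.33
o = -2.96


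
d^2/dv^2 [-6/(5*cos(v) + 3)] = 30*(5*cos(v)^2 - 3*cos(v) - 10)/(5*cos(v) + 3)^3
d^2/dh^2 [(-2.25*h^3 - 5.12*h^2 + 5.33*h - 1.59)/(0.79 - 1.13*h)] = (5.74605*h^3 - 12.05145*h^2 + 8.42535*h + 0.935143999999999)/(1.442897*h^3 - 3.026253*h^2 + 2.115699*h - 0.493039)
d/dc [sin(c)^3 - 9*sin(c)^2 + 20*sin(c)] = (3*sin(c)^2 - 18*sin(c) + 20)*cos(c)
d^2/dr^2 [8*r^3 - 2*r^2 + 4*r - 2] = 48*r - 4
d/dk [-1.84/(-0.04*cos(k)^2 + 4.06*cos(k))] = (0.1472*cos(k) - 7.4704)*sin(k)/((0.04*cos(k) - 4.06)^2*cos(k)^2)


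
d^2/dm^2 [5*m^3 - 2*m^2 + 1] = 30*m - 4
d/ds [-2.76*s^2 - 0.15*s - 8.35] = -5.52*s - 0.15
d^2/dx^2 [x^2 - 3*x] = 2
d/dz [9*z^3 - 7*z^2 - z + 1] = 27*z^2 - 14*z - 1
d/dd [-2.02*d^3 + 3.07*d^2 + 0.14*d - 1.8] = -6.06*d^2 + 6.14*d + 0.14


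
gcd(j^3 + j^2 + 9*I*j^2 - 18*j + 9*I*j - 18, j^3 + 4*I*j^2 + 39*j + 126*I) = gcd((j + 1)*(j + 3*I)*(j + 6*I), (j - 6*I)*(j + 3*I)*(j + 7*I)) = j + 3*I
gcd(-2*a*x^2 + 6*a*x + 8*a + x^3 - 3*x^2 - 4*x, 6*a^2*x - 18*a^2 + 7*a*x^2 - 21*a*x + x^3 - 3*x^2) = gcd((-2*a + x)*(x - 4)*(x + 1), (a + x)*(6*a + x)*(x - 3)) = 1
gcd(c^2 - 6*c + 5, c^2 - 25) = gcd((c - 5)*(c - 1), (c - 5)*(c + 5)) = c - 5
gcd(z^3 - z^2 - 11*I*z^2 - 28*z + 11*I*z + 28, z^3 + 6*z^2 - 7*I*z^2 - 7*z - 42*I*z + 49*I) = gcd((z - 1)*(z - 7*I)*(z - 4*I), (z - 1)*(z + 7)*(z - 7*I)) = z^2 + z*(-1 - 7*I) + 7*I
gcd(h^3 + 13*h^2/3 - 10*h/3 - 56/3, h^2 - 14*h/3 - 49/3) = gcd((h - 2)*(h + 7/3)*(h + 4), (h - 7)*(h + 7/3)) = h + 7/3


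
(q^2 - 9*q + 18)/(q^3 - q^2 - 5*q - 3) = (q - 6)/(q^2 + 2*q + 1)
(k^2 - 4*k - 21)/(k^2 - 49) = (k + 3)/(k + 7)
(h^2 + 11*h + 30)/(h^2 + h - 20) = (h + 6)/(h - 4)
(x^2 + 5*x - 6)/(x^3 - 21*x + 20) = (x + 6)/(x^2 + x - 20)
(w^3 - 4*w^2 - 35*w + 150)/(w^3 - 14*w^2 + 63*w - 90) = (w^2 + w - 30)/(w^2 - 9*w + 18)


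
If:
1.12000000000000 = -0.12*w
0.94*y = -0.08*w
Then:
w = -9.33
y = 0.79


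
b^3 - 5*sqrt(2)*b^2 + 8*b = b*(b - 4*sqrt(2))*(b - sqrt(2))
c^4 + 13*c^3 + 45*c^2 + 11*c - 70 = (c - 1)*(c + 2)*(c + 5)*(c + 7)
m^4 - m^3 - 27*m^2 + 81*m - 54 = (m - 3)^2*(m - 1)*(m + 6)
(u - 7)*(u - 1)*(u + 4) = u^3 - 4*u^2 - 25*u + 28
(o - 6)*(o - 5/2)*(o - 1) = o^3 - 19*o^2/2 + 47*o/2 - 15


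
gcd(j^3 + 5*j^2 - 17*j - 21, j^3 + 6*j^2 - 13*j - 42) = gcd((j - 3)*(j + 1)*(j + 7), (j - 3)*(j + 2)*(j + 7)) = j^2 + 4*j - 21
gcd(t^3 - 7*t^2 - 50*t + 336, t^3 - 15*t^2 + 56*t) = t - 8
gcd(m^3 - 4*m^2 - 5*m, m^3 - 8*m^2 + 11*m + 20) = m^2 - 4*m - 5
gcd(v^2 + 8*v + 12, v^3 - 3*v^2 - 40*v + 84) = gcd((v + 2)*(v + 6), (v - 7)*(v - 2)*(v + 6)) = v + 6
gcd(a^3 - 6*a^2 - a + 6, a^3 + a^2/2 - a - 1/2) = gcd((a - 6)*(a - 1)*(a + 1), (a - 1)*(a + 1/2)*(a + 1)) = a^2 - 1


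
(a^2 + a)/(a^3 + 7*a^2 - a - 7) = a/(a^2 + 6*a - 7)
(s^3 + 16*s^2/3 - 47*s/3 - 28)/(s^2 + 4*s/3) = s + 4 - 21/s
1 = 1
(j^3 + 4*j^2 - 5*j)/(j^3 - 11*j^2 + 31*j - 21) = j*(j + 5)/(j^2 - 10*j + 21)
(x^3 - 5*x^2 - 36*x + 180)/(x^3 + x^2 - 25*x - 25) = (x^2 - 36)/(x^2 + 6*x + 5)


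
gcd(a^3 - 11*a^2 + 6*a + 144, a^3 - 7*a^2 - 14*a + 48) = a^2 - 5*a - 24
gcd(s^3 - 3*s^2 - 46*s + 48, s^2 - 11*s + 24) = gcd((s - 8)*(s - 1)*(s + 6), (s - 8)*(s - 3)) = s - 8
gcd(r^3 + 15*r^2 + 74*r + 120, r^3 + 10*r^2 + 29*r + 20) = r^2 + 9*r + 20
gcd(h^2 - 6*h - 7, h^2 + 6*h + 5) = h + 1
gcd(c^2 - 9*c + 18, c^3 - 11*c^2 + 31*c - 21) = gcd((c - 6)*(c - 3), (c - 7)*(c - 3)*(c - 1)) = c - 3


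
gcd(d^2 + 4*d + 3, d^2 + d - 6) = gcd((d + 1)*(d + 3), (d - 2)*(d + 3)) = d + 3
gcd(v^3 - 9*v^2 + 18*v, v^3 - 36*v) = v^2 - 6*v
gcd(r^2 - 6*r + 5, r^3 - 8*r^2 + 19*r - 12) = r - 1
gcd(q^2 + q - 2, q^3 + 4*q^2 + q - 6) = q^2 + q - 2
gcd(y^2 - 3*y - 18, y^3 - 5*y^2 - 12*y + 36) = y^2 - 3*y - 18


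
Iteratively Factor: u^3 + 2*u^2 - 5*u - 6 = (u - 2)*(u^2 + 4*u + 3) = (u - 2)*(u + 1)*(u + 3)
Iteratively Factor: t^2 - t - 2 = (t + 1)*(t - 2)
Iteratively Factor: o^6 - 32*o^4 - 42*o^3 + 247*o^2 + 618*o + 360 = (o + 1)*(o^5 - o^4 - 31*o^3 - 11*o^2 + 258*o + 360) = (o + 1)*(o + 3)*(o^4 - 4*o^3 - 19*o^2 + 46*o + 120) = (o - 5)*(o + 1)*(o + 3)*(o^3 + o^2 - 14*o - 24) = (o - 5)*(o + 1)*(o + 2)*(o + 3)*(o^2 - o - 12) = (o - 5)*(o - 4)*(o + 1)*(o + 2)*(o + 3)*(o + 3)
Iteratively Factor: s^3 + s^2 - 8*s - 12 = (s - 3)*(s^2 + 4*s + 4) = (s - 3)*(s + 2)*(s + 2)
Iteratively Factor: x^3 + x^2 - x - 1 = (x + 1)*(x^2 - 1) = (x + 1)^2*(x - 1)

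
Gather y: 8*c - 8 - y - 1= 8*c - y - 9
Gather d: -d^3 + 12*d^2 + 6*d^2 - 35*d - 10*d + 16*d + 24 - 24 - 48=-d^3 + 18*d^2 - 29*d - 48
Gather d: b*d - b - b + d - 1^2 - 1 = -2*b + d*(b + 1) - 2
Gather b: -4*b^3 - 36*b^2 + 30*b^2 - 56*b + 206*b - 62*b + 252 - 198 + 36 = -4*b^3 - 6*b^2 + 88*b + 90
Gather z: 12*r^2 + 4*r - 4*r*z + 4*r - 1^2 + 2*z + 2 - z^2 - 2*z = 12*r^2 - 4*r*z + 8*r - z^2 + 1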